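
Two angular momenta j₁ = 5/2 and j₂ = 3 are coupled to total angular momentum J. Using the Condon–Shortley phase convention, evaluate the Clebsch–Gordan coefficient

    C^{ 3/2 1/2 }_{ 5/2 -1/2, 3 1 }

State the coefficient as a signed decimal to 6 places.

triangle: 4!*1!*2!/8! = 48/40320
(j±m)!: 2!*3!*4!*2!*2!*1! = 1152
prefactor² = (2J+1)*Δ*N² = 192/35
  k=2: +1/(2!*2!*1!*2!*0!*0!) = 1/8
  k=3: −1/(3!*1!*0!*1!*1!*1!) = -1/6
Σ = -1/24  ⇒  CG² = 192/35*(-1/24)² = 1/105
CG = −√(1/105) = -0.097590

−√(1/105) = -0.097590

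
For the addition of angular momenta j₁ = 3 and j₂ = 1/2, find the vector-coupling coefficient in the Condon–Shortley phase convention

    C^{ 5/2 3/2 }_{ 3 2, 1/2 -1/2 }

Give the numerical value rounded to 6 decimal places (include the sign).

+0.845154  (= +√(5/7))

√[6·1!5!0!/7! · 5!1!0!1!4!1!] = √(2880/7)
  +(−1)^0/∏(0,1,1,0,4,0)! = 1/24  (running 1/24)
⟨..|..⟩ = √(2880/7)·(1/24) = +0.845154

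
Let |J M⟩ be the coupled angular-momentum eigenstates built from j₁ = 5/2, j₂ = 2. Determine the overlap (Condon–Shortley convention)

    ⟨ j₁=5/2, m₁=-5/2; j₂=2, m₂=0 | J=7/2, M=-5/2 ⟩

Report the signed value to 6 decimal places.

j₁+j₂−J=1  J+j₁−j₂=4  J−j₁+j₂=3  j₁+j₂+J+1=9
(j₁±m₁, j₂±m₂, J±M) = (0,5,2,2,1,6)
P² = 7680/7
sum k=1..1:
  [1] −1/48 = -1/48
S = -1/48
C² = P²·S² = 10/21 ; C = -0.690066

−√(10/21) = -0.690066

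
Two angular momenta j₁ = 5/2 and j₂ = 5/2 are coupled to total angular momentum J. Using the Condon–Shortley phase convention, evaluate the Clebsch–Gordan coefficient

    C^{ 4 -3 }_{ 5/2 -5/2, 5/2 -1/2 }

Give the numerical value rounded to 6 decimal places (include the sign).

-0.707107  (= −√(1/2))

j₁+j₂−J=1  J+j₁−j₂=4  J−j₁+j₂=4  j₁+j₂+J+1=10
(j₁±m₁, j₂±m₂, J±M) = (0,5,2,3,1,7)
P² = 10368
sum k=1..1:
  [1] −1/144 = -1/144
S = -1/144
C² = P²·S² = 1/2 ; C = -0.707107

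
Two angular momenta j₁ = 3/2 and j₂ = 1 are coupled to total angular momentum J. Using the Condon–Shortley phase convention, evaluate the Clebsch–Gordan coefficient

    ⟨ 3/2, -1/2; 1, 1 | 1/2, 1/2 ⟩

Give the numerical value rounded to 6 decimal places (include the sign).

+√(1/6) ≈ +0.408248

√[2·2!1!0!/4! · 1!2!2!0!1!0!] = √(2/3)
  +(−1)^2/∏(2,0,0,0,1,0)! = 1/2  (running 1/2)
⟨..|..⟩ = √(2/3)·(1/2) = +0.408248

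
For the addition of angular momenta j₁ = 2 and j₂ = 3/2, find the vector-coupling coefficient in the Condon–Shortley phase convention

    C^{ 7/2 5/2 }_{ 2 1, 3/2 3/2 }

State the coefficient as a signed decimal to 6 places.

triangle: 0!·4!·3!/8! = 144/40320
(j±m)!: 3!·1!·3!·0!·6!·1! = 25920
prefactor² = (2J+1)·Δ·N² = 5184/7
  k=0: +1/(0!·0!·1!·3!·3!·0!) = 1/36
Σ = 1/36  ⇒  CG² = 5184/7·1/36² = 4/7
CG = +√(4/7) = +0.755929

+√(4/7) = +0.755929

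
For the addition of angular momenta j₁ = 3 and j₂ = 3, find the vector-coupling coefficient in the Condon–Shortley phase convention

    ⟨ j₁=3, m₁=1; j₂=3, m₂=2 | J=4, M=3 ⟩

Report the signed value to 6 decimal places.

triangle: 2!×4!×4!/11! = 1152/39916800
(j±m)!: 4!×2!×5!×1!×7!×1! = 29030400
prefactor² = (2J+1)×Δ×N² = 82944/11
  k=1: −1/(1!×1!×1!×4!×3!×0!) = -1/144
  k=2: +1/(2!×0!×0!×3!×4!×1!) = 1/288
Σ = -1/288  ⇒  CG² = 82944/11×(-1/288)² = 1/11
CG = −√(1/11) = -0.301511

-0.301511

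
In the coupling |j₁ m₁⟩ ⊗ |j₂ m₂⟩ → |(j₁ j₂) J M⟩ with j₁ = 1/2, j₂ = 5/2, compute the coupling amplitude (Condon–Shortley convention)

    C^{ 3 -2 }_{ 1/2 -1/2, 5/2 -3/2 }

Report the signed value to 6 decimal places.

j₁+j₂−J=0  J+j₁−j₂=1  J−j₁+j₂=5  j₁+j₂+J+1=7
(j₁±m₁, j₂±m₂, J±M) = (0,1,1,4,1,5)
P² = 480
sum k=0..0:
  [0] +1/24 = 1/24
S = 1/24
C² = P²·S² = 5/6 ; C = +0.912871

+√(5/6) = +0.912871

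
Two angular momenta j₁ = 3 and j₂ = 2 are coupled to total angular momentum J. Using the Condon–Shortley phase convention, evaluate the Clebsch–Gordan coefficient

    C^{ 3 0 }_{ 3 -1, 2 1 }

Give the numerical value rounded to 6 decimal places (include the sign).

+√(1/30) ≈ +0.182574

triangle: 2!·4!·2!/9! = 96/362880
(j±m)!: 2!·4!·3!·1!·3!·3! = 10368
prefactor² = (2J+1)·Δ·N² = 96/5
  k=1: −1/(1!·1!·3!·2!·1!·0!) = -1/12
  k=2: +1/(2!·0!·2!·1!·2!·1!) = 1/8
Σ = 1/24  ⇒  CG² = 96/5·1/24² = 1/30
CG = +√(1/30) = +0.182574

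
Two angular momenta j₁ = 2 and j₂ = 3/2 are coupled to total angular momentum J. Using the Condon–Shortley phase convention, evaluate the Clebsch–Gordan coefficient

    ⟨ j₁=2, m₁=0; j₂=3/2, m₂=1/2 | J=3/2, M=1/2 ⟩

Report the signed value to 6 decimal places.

-0.447214  (= −√(1/5))

triangle: 2!×2!×1!/6! = 4/720
(j±m)!: 2!×2!×2!×1!×2!×1! = 16
prefactor² = (2J+1)×Δ×N² = 16/45
  k=1: −1/(1!×1!×1!×1!×1!×0!) = -1
  k=2: +1/(2!×0!×0!×0!×2!×1!) = 1/4
Σ = -3/4  ⇒  CG² = 16/45×(-3/4)² = 1/5
CG = −√(1/5) = -0.447214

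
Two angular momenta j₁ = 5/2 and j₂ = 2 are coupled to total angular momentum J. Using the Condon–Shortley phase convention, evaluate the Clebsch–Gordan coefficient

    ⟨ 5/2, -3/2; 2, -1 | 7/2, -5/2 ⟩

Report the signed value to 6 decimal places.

j₁+j₂−J=1  J+j₁−j₂=4  J−j₁+j₂=3  j₁+j₂+J+1=9
(j₁±m₁, j₂±m₂, J±M) = (1,4,1,3,1,6)
P² = 2304/7
sum k=0..1:
  [0] +1/48 = 1/48
  [1] −1/36 = -1/36
S = -1/144
C² = P²·S² = 1/63 ; C = -0.125988

−√(1/63) = -0.125988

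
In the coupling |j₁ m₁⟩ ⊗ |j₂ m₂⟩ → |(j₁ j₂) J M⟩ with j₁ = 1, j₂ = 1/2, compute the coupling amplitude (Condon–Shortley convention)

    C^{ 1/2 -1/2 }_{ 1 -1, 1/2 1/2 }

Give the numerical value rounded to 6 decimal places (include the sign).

−√(2/3) = -0.816497

triangle: 1!×1!×0!/3! = 1/6
(j±m)!: 0!×2!×1!×0!×0!×1! = 2
prefactor² = (2J+1)×Δ×N² = 2/3
  k=1: −1/(1!×0!×1!×0!×0!×0!) = -1
Σ = -1  ⇒  CG² = 2/3×(-1)² = 2/3
CG = −√(2/3) = -0.816497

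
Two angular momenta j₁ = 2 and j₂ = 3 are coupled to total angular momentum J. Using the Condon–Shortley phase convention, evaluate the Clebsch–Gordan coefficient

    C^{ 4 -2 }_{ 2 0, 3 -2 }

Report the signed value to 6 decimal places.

triangle: 1!*3!*5!/10! = 720/3628800
(j±m)!: 2!*2!*1!*5!*2!*6! = 691200
prefactor² = (2J+1)*Δ*N² = 8640/7
  k=0: +1/(0!*1!*2!*1!*1!*4!) = 1/48
  k=1: −1/(1!*0!*1!*0!*2!*5!) = -1/240
Σ = 1/60  ⇒  CG² = 8640/7*1/60² = 12/35
CG = +√(12/35) = +0.585540

+0.585540  (= +√(12/35))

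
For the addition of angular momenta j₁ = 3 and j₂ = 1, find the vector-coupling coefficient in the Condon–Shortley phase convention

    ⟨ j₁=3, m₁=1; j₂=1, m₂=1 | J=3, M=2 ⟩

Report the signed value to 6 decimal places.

-0.645497

j₁+j₂−J=1  J+j₁−j₂=5  J−j₁+j₂=1  j₁+j₂+J+1=8
(j₁±m₁, j₂±m₂, J±M) = (4,2,2,0,5,1)
P² = 240
sum k=1..1:
  [1] −1/24 = -1/24
S = -1/24
C² = P²·S² = 5/12 ; C = -0.645497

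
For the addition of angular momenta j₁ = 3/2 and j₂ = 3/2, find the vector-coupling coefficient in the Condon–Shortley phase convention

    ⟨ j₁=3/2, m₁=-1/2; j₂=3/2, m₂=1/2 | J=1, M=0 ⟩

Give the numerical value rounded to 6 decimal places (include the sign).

√[3·2!1!1!/5! · 1!2!2!1!1!1!] = √(1/5)
  +(−1)^1/∏(1,1,1,1,0,0)! = -1  (running -1)
  +(−1)^2/∏(2,0,0,0,1,1)! = 1/2  (running -1/2)
⟨..|..⟩ = √(1/5)·(-1/2) = -0.223607

−√(1/20) ≈ -0.223607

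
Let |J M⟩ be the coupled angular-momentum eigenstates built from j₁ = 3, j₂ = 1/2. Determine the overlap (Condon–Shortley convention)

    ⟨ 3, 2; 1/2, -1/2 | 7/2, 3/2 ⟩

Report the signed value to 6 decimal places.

+√(2/7) ≈ +0.534522

j₁+j₂−J=0  J+j₁−j₂=6  J−j₁+j₂=1  j₁+j₂+J+1=8
(j₁±m₁, j₂±m₂, J±M) = (5,1,0,1,5,2)
P² = 28800/7
sum k=0..0:
  [0] +1/120 = 1/120
S = 1/120
C² = P²·S² = 2/7 ; C = +0.534522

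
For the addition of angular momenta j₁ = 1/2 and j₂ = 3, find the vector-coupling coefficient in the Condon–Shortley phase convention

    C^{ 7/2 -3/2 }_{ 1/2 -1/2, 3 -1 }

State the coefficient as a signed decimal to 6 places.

+0.845154

j₁+j₂−J=0  J+j₁−j₂=1  J−j₁+j₂=6  j₁+j₂+J+1=8
(j₁±m₁, j₂±m₂, J±M) = (0,1,2,4,2,5)
P² = 11520/7
sum k=0..0:
  [0] +1/48 = 1/48
S = 1/48
C² = P²·S² = 5/7 ; C = +0.845154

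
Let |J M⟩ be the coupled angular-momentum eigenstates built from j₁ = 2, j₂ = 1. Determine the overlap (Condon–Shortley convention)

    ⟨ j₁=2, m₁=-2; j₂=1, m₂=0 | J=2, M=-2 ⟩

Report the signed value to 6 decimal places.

triangle: 1!×3!×1!/6! = 6/720
(j±m)!: 0!×4!×1!×1!×0!×4! = 576
prefactor² = (2J+1)×Δ×N² = 24
  k=1: −1/(1!×0!×3!×0!×0!×1!) = -1/6
Σ = -1/6  ⇒  CG² = 24×(-1/6)² = 2/3
CG = −√(2/3) = -0.816497

-0.816497  (= −√(2/3))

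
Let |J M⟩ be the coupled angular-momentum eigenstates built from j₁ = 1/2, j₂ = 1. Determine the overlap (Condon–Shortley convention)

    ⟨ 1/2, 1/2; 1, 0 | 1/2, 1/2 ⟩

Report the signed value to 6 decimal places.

+√(1/3) ≈ +0.577350

√[2·1!0!1!/3! · 1!0!1!1!1!0!] = √(1/3)
  +(−1)^0/∏(0,1,0,1,0,0)! = 1  (running 1)
⟨..|..⟩ = √(1/3)·(1) = +0.577350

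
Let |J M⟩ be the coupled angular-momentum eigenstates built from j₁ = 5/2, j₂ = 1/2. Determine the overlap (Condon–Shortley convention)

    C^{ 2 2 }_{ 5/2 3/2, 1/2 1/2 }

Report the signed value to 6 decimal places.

-0.408248

√[5·1!4!0!/6! · 4!1!1!0!4!0!] = √(96)
  +(−1)^1/∏(1,0,0,0,4,0)! = -1/24  (running -1/24)
⟨..|..⟩ = √(96)·(-1/24) = -0.408248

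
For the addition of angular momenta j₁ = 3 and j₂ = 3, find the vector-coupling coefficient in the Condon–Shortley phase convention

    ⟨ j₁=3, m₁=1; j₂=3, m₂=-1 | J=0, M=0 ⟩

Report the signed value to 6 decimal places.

j₁+j₂−J=6  J+j₁−j₂=0  J−j₁+j₂=0  j₁+j₂+J+1=7
(j₁±m₁, j₂±m₂, J±M) = (4,2,2,4,0,0)
P² = 2304/7
sum k=2..2:
  [2] +1/48 = 1/48
S = 1/48
C² = P²·S² = 1/7 ; C = +0.377964

+√(1/7) ≈ +0.377964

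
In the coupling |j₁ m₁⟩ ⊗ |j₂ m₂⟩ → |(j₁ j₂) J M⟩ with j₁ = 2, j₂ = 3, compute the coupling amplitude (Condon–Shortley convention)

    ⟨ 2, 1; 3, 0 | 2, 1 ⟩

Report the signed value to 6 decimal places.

j₁+j₂−J=3  J+j₁−j₂=1  J−j₁+j₂=3  j₁+j₂+J+1=8
(j₁±m₁, j₂±m₂, J±M) = (3,1,3,3,3,1)
P² = 81/14
sum k=0..1:
  [0] +1/36 = 1/36
  [1] −1/4 = -1/4
S = -2/9
C² = P²·S² = 2/7 ; C = -0.534522

-0.534522  (= −√(2/7))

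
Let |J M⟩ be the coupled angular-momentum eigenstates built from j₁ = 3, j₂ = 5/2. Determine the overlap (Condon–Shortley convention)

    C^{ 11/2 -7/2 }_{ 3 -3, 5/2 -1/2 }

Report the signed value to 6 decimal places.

+√(2/11) ≈ +0.426401

triangle: 0!·6!·5!/12! = 86400/479001600
(j±m)!: 0!·6!·2!·3!·2!·9! = 6270566400
prefactor² = (2J+1)·Δ·N² = 149299200/11
  k=0: +1/(0!·0!·6!·2!·0!·3!) = 1/8640
Σ = 1/8640  ⇒  CG² = 149299200/11·1/8640² = 2/11
CG = +√(2/11) = +0.426401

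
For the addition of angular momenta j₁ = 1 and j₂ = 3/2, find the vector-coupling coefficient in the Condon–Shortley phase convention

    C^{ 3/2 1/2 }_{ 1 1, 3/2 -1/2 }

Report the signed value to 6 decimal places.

+0.730297  (= +√(8/15))

√[4·1!1!2!/5! · 2!0!1!2!2!1!] = √(8/15)
  +(−1)^0/∏(0,1,0,1,1,1)! = 1  (running 1)
⟨..|..⟩ = √(8/15)·(1) = +0.730297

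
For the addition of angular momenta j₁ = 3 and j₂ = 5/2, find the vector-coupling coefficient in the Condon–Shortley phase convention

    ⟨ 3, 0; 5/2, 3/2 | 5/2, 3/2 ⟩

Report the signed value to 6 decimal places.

+√(7/30) = +0.483046

√[6·3!3!2!/9! · 3!3!4!1!4!1!] = √(864/35)
  +(−1)^2/∏(2,1,1,2,2,0)! = 1/8  (running 1/8)
  +(−1)^3/∏(3,0,0,1,3,1)! = -1/36  (running 7/72)
⟨..|..⟩ = √(864/35)·(7/72) = +0.483046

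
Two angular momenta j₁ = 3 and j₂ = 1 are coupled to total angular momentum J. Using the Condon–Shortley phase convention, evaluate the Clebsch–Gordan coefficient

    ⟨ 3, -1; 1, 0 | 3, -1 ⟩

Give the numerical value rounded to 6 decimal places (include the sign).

−√(1/12) ≈ -0.288675

√[7·1!5!1!/8! · 2!4!1!1!2!4!] = √(48)
  +(−1)^0/∏(0,1,4,1,1,0)! = 1/24  (running 1/24)
  +(−1)^1/∏(1,0,3,0,2,1)! = -1/12  (running -1/24)
⟨..|..⟩ = √(48)·(-1/24) = -0.288675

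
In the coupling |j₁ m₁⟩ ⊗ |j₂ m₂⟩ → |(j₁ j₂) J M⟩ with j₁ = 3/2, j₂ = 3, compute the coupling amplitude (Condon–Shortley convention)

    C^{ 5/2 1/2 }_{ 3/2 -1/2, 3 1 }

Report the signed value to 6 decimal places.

j₁+j₂−J=2  J+j₁−j₂=1  J−j₁+j₂=4  j₁+j₂+J+1=8
(j₁±m₁, j₂±m₂, J±M) = (1,2,4,2,3,2)
P² = 288/35
sum k=1..2:
  [1] −1/6 = -1/6
  [2] +1/8 = 1/8
S = -1/24
C² = P²·S² = 1/70 ; C = -0.119523

−√(1/70) = -0.119523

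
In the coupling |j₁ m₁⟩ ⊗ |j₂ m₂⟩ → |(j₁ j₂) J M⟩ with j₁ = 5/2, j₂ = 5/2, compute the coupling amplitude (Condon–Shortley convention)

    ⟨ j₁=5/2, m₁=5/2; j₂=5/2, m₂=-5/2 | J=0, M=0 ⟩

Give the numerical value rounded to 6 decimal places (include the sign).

triangle: 5!·0!·0!/6! = 120/720
(j±m)!: 5!·0!·0!·5!·0!·0! = 14400
prefactor² = (2J+1)·Δ·N² = 2400
  k=0: +1/(0!·5!·0!·0!·0!·0!) = 1/120
Σ = 1/120  ⇒  CG² = 2400·1/120² = 1/6
CG = +√(1/6) = +0.408248

+√(1/6) = +0.408248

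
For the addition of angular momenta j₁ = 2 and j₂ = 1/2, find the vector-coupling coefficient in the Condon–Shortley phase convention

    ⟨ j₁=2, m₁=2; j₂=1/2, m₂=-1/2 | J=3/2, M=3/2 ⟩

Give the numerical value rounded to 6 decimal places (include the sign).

triangle: 1!*3!*0!/5! = 6/120
(j±m)!: 4!*0!*0!*1!*3!*0! = 144
prefactor² = (2J+1)*Δ*N² = 144/5
  k=0: +1/(0!*1!*0!*0!*3!*0!) = 1/6
Σ = 1/6  ⇒  CG² = 144/5*1/6² = 4/5
CG = +√(4/5) = +0.894427

+√(4/5) ≈ +0.894427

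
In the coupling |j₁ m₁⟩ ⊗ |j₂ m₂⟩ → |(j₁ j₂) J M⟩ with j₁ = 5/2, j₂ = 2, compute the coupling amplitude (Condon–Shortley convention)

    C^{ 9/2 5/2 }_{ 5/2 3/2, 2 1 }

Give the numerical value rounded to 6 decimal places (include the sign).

+0.745356  (= +√(5/9))

√[10·0!5!4!/10! · 4!1!3!1!7!2!] = √(11520)
  +(−1)^0/∏(0,0,1,3,4,1)! = 1/144  (running 1/144)
⟨..|..⟩ = √(11520)·(1/144) = +0.745356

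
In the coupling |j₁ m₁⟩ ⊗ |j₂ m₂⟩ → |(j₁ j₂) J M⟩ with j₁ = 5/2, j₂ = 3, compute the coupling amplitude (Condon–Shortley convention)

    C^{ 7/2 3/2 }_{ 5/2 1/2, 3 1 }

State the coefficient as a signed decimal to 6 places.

triangle: 2!·3!·4!/10! = 288/3628800
(j±m)!: 3!·2!·4!·2!·5!·2! = 138240
prefactor² = (2J+1)·Δ·N² = 3072/35
  k=0: +1/(0!·2!·2!·4!·1!·0!) = 1/96
  k=1: −1/(1!·1!·1!·3!·2!·1!) = -1/12
  k=2: +1/(2!·0!·0!·2!·3!·2!) = 1/48
Σ = -5/96  ⇒  CG² = 3072/35·(-5/96)² = 5/21
CG = −√(5/21) = -0.487950

-0.487950  (= −√(5/21))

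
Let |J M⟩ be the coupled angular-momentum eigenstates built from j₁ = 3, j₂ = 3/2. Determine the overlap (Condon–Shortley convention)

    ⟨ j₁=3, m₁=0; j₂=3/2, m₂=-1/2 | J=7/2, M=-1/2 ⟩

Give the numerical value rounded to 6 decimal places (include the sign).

j₁+j₂−J=1  J+j₁−j₂=5  J−j₁+j₂=2  j₁+j₂+J+1=9
(j₁±m₁, j₂±m₂, J±M) = (3,3,1,2,3,4)
P² = 384/7
sum k=0..1:
  [0] +1/12 = 1/12
  [1] −1/24 = -1/24
S = 1/24
C² = P²·S² = 2/21 ; C = +0.308607

+√(2/21) ≈ +0.308607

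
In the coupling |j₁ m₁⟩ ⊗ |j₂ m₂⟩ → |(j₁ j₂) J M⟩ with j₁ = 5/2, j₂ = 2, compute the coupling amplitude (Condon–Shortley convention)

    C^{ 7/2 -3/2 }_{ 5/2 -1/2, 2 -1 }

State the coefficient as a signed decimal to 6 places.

√[8·1!4!3!/9! · 2!3!1!3!2!5!] = √(384/7)
  +(−1)^0/∏(0,1,3,1,1,2)! = 1/12  (running 1/12)
  +(−1)^1/∏(1,0,2,0,2,3)! = -1/24  (running 1/24)
⟨..|..⟩ = √(384/7)·(1/24) = +0.308607

+√(2/21) ≈ +0.308607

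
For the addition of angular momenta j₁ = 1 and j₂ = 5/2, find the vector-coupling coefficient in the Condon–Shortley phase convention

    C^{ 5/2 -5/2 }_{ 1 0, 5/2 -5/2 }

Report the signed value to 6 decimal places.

+√(5/7) = +0.845154

j₁+j₂−J=1  J+j₁−j₂=1  J−j₁+j₂=4  j₁+j₂+J+1=7
(j₁±m₁, j₂±m₂, J±M) = (1,1,0,5,0,5)
P² = 2880/7
sum k=0..0:
  [0] +1/24 = 1/24
S = 1/24
C² = P²·S² = 5/7 ; C = +0.845154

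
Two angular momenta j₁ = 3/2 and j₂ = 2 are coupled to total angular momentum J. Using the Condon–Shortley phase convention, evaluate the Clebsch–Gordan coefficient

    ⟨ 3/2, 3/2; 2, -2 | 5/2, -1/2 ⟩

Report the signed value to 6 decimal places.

+0.414039

triangle: 1!*2!*3!/7! = 12/5040
(j±m)!: 3!*0!*0!*4!*2!*3! = 1728
prefactor² = (2J+1)*Δ*N² = 864/35
  k=0: +1/(0!*1!*0!*0!*2!*3!) = 1/12
Σ = 1/12  ⇒  CG² = 864/35*1/12² = 6/35
CG = +√(6/35) = +0.414039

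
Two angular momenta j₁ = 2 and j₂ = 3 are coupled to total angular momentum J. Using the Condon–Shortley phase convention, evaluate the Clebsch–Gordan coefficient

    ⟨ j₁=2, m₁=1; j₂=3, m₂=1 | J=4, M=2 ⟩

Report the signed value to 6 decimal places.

triangle: 1!·3!·5!/10! = 720/3628800
(j±m)!: 3!·1!·4!·2!·6!·2! = 414720
prefactor² = (2J+1)·Δ·N² = 5184/7
  k=0: +1/(0!·1!·1!·4!·2!·1!) = 1/48
  k=1: −1/(1!·0!·0!·3!·3!·2!) = -1/72
Σ = 1/144  ⇒  CG² = 5184/7·1/144² = 1/28
CG = +√(1/28) = +0.188982

+0.188982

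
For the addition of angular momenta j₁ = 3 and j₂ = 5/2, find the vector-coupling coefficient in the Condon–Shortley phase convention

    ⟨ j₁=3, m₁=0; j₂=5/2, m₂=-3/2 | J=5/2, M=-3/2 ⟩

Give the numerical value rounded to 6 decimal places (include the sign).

triangle: 3!·3!·2!/9! = 72/362880
(j±m)!: 3!·3!·1!·4!·1!·4! = 20736
prefactor² = (2J+1)·Δ·N² = 864/35
  k=0: +1/(0!·3!·3!·1!·0!·1!) = 1/36
  k=1: −1/(1!·2!·2!·0!·1!·2!) = -1/8
Σ = -7/72  ⇒  CG² = 864/35·(-7/72)² = 7/30
CG = −√(7/30) = -0.483046

-0.483046  (= −√(7/30))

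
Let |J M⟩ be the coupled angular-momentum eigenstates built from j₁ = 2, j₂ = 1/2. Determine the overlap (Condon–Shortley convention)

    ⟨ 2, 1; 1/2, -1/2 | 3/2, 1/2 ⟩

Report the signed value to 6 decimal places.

√[4·1!3!0!/5! · 3!1!0!1!2!1!] = √(12/5)
  +(−1)^0/∏(0,1,1,0,2,0)! = 1/2  (running 1/2)
⟨..|..⟩ = √(12/5)·(1/2) = +0.774597

+0.774597  (= +√(3/5))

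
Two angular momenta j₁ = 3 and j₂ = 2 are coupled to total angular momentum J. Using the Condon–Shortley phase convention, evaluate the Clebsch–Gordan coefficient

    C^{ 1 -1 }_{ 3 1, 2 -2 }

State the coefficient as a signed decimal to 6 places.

+√(1/35) = +0.169031

triangle: 4!*2!*0!/7! = 48/5040
(j±m)!: 4!*2!*0!*4!*0!*2! = 2304
prefactor² = (2J+1)*Δ*N² = 2304/35
  k=0: +1/(0!*4!*2!*0!*0!*0!) = 1/48
Σ = 1/48  ⇒  CG² = 2304/35*1/48² = 1/35
CG = +√(1/35) = +0.169031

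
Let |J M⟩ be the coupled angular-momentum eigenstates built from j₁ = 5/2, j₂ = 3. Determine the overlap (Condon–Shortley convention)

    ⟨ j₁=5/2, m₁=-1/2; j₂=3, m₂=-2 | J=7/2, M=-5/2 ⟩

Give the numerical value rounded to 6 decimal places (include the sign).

j₁+j₂−J=2  J+j₁−j₂=3  J−j₁+j₂=4  j₁+j₂+J+1=10
(j₁±m₁, j₂±m₂, J±M) = (2,3,1,5,1,6)
P² = 4608/7
sum k=0..1:
  [0] +1/72 = 1/72
  [1] −1/48 = -1/48
S = -1/144
C² = P²·S² = 2/63 ; C = -0.178174

−√(2/63) ≈ -0.178174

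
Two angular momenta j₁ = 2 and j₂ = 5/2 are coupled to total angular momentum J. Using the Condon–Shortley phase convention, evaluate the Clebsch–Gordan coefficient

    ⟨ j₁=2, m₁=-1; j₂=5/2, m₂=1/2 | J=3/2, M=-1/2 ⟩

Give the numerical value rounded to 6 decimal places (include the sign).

j₁+j₂−J=3  J+j₁−j₂=1  J−j₁+j₂=2  j₁+j₂+J+1=7
(j₁±m₁, j₂±m₂, J±M) = (1,3,3,2,1,2)
P² = 48/35
sum k=2..3:
  [2] +1/2 = 1/2
  [3] −1/12 = -1/12
S = 5/12
C² = P²·S² = 5/21 ; C = +0.487950

+√(5/21) = +0.487950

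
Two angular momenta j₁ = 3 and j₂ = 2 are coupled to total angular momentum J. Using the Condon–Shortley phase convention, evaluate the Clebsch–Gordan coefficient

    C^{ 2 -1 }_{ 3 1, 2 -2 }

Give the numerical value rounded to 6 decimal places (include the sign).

triangle: 3!×3!×1!/8! = 36/40320
(j±m)!: 4!×2!×0!×4!×1!×3! = 6912
prefactor² = (2J+1)×Δ×N² = 216/7
  k=0: +1/(0!×3!×2!×0!×1!×1!) = 1/12
Σ = 1/12  ⇒  CG² = 216/7×1/12² = 3/14
CG = +√(3/14) = +0.462910

+√(3/14) ≈ +0.462910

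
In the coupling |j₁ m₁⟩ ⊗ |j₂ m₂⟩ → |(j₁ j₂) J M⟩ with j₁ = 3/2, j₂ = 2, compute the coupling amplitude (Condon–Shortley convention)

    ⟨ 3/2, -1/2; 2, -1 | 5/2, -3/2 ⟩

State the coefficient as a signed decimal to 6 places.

triangle: 1!*2!*3!/7! = 12/5040
(j±m)!: 1!*2!*1!*3!*1!*4! = 288
prefactor² = (2J+1)*Δ*N² = 144/35
  k=0: +1/(0!*1!*2!*1!*0!*2!) = 1/4
  k=1: −1/(1!*0!*1!*0!*1!*3!) = -1/6
Σ = 1/12  ⇒  CG² = 144/35*1/12² = 1/35
CG = +√(1/35) = +0.169031

+0.169031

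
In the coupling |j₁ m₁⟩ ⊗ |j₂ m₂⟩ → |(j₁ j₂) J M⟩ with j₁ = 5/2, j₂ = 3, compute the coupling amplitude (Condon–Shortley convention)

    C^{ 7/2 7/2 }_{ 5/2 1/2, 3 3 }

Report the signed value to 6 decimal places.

√[8·2!3!4!/10! · 3!2!6!0!7!0!] = √(27648)
  +(−1)^2/∏(2,0,0,4,3,0)! = 1/288  (running 1/288)
⟨..|..⟩ = √(27648)·(1/288) = +0.577350

+0.577350  (= +√(1/3))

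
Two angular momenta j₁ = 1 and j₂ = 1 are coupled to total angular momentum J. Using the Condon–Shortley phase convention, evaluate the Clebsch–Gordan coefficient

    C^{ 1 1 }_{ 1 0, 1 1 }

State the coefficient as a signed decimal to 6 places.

triangle: 1!×1!×1!/4! = 1/24
(j±m)!: 1!×1!×2!×0!×2!×0! = 4
prefactor² = (2J+1)×Δ×N² = 1/2
  k=1: −1/(1!×0!×0!×1!×1!×0!) = -1
Σ = -1  ⇒  CG² = 1/2×(-1)² = 1/2
CG = −√(1/2) = -0.707107

−√(1/2) = -0.707107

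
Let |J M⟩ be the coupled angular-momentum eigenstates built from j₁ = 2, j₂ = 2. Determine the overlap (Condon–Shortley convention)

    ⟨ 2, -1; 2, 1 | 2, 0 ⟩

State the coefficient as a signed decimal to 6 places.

+0.267261

√[5·2!2!2!/7! · 1!3!3!1!2!2!] = √(8/7)
  +(−1)^1/∏(1,1,2,2,0,0)! = -1/4  (running -1/4)
  +(−1)^2/∏(2,0,1,1,1,1)! = 1/2  (running 1/4)
⟨..|..⟩ = √(8/7)·(1/4) = +0.267261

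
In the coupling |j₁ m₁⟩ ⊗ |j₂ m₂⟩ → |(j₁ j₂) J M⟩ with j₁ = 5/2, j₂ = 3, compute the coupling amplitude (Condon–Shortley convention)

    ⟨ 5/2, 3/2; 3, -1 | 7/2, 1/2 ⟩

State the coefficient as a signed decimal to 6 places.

+0.356348  (= +√(8/63))

√[8·2!3!4!/10! · 4!1!2!4!4!3!] = √(18432/175)
  +(−1)^0/∏(0,2,1,2,2,2)! = 1/16  (running 1/16)
  +(−1)^1/∏(1,1,0,1,3,3)! = -1/36  (running 5/144)
⟨..|..⟩ = √(18432/175)·(5/144) = +0.356348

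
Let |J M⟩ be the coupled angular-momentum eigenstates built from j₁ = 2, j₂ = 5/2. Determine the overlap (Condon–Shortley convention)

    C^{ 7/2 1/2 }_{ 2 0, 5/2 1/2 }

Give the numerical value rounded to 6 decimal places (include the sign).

j₁+j₂−J=1  J+j₁−j₂=3  J−j₁+j₂=4  j₁+j₂+J+1=9
(j₁±m₁, j₂±m₂, J±M) = (2,2,3,2,4,3)
P² = 768/35
sum k=0..1:
  [0] +1/12 = 1/12
  [1] −1/8 = -1/8
S = -1/24
C² = P²·S² = 4/105 ; C = -0.195180

−√(4/105) = -0.195180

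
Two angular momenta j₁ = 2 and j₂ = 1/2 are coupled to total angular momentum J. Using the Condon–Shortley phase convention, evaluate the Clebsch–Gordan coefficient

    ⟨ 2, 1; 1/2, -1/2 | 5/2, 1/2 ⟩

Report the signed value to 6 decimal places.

+√(2/5) = +0.632456

√[6·0!4!1!/6! · 3!1!0!1!3!2!] = √(72/5)
  +(−1)^0/∏(0,0,1,0,3,1)! = 1/6  (running 1/6)
⟨..|..⟩ = √(72/5)·(1/6) = +0.632456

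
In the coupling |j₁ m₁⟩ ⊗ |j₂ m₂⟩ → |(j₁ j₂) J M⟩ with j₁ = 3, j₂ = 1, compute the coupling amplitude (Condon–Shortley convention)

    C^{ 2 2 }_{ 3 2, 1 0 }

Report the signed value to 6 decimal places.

-0.487950  (= −√(5/21))

√[5·2!4!0!/7! · 5!1!1!1!4!0!] = √(960/7)
  +(−1)^1/∏(1,1,0,0,4,0)! = -1/24  (running -1/24)
⟨..|..⟩ = √(960/7)·(-1/24) = -0.487950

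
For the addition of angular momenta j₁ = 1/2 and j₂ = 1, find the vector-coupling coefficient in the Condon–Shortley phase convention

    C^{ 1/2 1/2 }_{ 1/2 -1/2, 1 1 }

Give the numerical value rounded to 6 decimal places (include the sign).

−√(2/3) = -0.816497

j₁+j₂−J=1  J+j₁−j₂=0  J−j₁+j₂=1  j₁+j₂+J+1=3
(j₁±m₁, j₂±m₂, J±M) = (0,1,2,0,1,0)
P² = 2/3
sum k=1..1:
  [1] −1/1 = -1
S = -1
C² = P²·S² = 2/3 ; C = -0.816497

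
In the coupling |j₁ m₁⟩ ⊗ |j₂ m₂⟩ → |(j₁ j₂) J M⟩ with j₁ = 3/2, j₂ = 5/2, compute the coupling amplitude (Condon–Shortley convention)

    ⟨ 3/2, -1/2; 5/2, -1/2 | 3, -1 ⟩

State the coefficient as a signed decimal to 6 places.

triangle: 1!*2!*4!/8! = 48/40320
(j±m)!: 1!*2!*2!*3!*2!*4! = 1152
prefactor² = (2J+1)*Δ*N² = 48/5
  k=0: +1/(0!*1!*2!*2!*0!*2!) = 1/8
  k=1: −1/(1!*0!*1!*1!*1!*3!) = -1/6
Σ = -1/24  ⇒  CG² = 48/5*(-1/24)² = 1/60
CG = −√(1/60) = -0.129099

-0.129099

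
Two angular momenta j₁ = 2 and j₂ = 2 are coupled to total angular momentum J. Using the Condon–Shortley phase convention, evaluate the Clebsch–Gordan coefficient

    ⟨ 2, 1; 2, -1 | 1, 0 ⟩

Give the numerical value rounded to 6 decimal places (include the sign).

triangle: 3!·1!·1!/6! = 6/720
(j±m)!: 3!·1!·1!·3!·1!·1! = 36
prefactor² = (2J+1)·Δ·N² = 9/10
  k=0: +1/(0!·3!·1!·1!·0!·0!) = 1/6
  k=1: −1/(1!·2!·0!·0!·1!·1!) = -1/2
Σ = -1/3  ⇒  CG² = 9/10·(-1/3)² = 1/10
CG = −√(1/10) = -0.316228

−√(1/10) = -0.316228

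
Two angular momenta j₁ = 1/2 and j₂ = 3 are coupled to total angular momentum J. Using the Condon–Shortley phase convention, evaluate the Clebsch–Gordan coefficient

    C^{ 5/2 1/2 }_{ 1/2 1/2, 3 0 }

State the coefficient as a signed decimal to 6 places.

triangle: 1!*0!*5!/7! = 120/5040
(j±m)!: 1!*0!*3!*3!*3!*2! = 432
prefactor² = (2J+1)*Δ*N² = 432/7
  k=0: +1/(0!*1!*0!*3!*0!*2!) = 1/12
Σ = 1/12  ⇒  CG² = 432/7*1/12² = 3/7
CG = +√(3/7) = +0.654654

+√(3/7) = +0.654654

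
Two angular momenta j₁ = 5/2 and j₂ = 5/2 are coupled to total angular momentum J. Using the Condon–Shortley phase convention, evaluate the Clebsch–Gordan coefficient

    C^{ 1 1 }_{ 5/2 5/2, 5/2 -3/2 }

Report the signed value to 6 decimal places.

√[3·4!1!1!/7! · 5!0!1!4!2!0!] = √(576/7)
  +(−1)^0/∏(0,4,0,1,1,0)! = 1/24  (running 1/24)
⟨..|..⟩ = √(576/7)·(1/24) = +0.377964

+√(1/7) ≈ +0.377964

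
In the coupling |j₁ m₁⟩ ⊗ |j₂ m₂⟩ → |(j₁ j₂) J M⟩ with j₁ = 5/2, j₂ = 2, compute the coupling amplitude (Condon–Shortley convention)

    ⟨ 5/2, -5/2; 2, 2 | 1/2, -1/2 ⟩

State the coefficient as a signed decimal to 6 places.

triangle: 4!·1!·0!/6! = 24/720
(j±m)!: 0!·5!·4!·0!·0!·1! = 2880
prefactor² = (2J+1)·Δ·N² = 192
  k=4: +1/(4!·0!·1!·0!·0!·0!) = 1/24
Σ = 1/24  ⇒  CG² = 192·1/24² = 1/3
CG = +√(1/3) = +0.577350

+0.577350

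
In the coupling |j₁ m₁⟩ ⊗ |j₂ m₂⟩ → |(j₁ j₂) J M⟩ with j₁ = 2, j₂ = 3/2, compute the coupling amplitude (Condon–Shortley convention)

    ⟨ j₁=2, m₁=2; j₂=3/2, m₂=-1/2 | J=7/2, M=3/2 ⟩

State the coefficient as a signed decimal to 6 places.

+√(1/7) ≈ +0.377964

√[8·0!4!3!/8! · 4!0!1!2!5!2!] = √(2304/7)
  +(−1)^0/∏(0,0,0,1,4,2)! = 1/48  (running 1/48)
⟨..|..⟩ = √(2304/7)·(1/48) = +0.377964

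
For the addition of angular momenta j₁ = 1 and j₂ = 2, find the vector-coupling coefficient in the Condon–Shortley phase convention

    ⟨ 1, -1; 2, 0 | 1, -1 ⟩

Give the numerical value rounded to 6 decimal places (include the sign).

triangle: 2!*0!*2!/5! = 4/120
(j±m)!: 0!*2!*2!*2!*0!*2! = 16
prefactor² = (2J+1)*Δ*N² = 8/5
  k=2: +1/(2!*0!*0!*0!*0!*2!) = 1/4
Σ = 1/4  ⇒  CG² = 8/5*1/4² = 1/10
CG = +√(1/10) = +0.316228

+√(1/10) = +0.316228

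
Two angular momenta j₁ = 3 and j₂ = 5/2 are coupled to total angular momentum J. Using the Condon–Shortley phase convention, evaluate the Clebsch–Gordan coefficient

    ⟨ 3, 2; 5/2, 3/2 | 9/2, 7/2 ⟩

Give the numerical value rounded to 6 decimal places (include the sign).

triangle: 1!·5!·4!/11! = 2880/39916800
(j±m)!: 5!·1!·4!·1!·8!·1! = 116121600
prefactor² = (2J+1)·Δ·N² = 921600/11
  k=0: +1/(0!·1!·1!·4!·4!·0!) = 1/576
  k=1: −1/(1!·0!·0!·3!·5!·1!) = -1/720
Σ = 1/2880  ⇒  CG² = 921600/11·1/2880² = 1/99
CG = +√(1/99) = +0.100504

+0.100504  (= +√(1/99))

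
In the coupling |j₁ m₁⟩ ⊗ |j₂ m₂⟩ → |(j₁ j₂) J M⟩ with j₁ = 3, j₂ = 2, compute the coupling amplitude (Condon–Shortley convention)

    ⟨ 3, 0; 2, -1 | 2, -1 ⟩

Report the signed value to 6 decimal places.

j₁+j₂−J=3  J+j₁−j₂=3  J−j₁+j₂=1  j₁+j₂+J+1=8
(j₁±m₁, j₂±m₂, J±M) = (3,3,1,3,1,3)
P² = 81/14
sum k=0..1:
  [0] +1/36 = 1/36
  [1] −1/4 = -1/4
S = -2/9
C² = P²·S² = 2/7 ; C = -0.534522

−√(2/7) ≈ -0.534522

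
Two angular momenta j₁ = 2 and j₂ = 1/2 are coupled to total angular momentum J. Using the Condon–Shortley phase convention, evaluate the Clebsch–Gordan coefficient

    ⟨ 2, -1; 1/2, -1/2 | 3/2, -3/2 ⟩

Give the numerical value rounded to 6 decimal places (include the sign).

+√(1/5) ≈ +0.447214

√[4·1!3!0!/5! · 1!3!0!1!0!3!] = √(36/5)
  +(−1)^0/∏(0,1,3,0,0,0)! = 1/6  (running 1/6)
⟨..|..⟩ = √(36/5)·(1/6) = +0.447214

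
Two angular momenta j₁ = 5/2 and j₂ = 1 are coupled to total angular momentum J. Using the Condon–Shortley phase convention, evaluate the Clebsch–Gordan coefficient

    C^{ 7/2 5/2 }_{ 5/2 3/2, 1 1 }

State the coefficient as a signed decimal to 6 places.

triangle: 0!*5!*2!/8! = 240/40320
(j±m)!: 4!*1!*2!*0!*6!*1! = 34560
prefactor² = (2J+1)*Δ*N² = 11520/7
  k=0: +1/(0!*0!*1!*2!*4!*0!) = 1/48
Σ = 1/48  ⇒  CG² = 11520/7*1/48² = 5/7
CG = +√(5/7) = +0.845154

+√(5/7) = +0.845154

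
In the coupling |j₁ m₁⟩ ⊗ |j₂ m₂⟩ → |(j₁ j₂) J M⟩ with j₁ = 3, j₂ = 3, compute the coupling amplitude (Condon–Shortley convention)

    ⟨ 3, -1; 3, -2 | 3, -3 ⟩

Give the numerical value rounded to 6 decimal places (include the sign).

j₁+j₂−J=3  J+j₁−j₂=3  J−j₁+j₂=3  j₁+j₂+J+1=10
(j₁±m₁, j₂±m₂, J±M) = (2,4,1,5,0,6)
P² = 1728
sum k=1..1:
  [1] −1/72 = -1/72
S = -1/72
C² = P²·S² = 1/3 ; C = -0.577350

−√(1/3) = -0.577350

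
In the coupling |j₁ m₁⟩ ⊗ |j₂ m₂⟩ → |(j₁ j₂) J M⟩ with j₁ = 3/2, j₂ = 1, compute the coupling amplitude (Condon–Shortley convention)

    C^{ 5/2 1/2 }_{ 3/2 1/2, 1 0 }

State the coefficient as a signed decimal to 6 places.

+0.774597

√[6·0!3!2!/6! · 2!1!1!1!3!2!] = √(12/5)
  +(−1)^0/∏(0,0,1,1,2,1)! = 1/2  (running 1/2)
⟨..|..⟩ = √(12/5)·(1/2) = +0.774597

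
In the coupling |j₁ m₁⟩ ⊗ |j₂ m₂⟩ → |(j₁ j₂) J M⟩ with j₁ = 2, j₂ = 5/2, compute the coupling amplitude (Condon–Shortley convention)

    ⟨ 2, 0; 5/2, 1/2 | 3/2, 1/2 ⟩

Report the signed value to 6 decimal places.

+√(2/35) ≈ +0.239046

j₁+j₂−J=3  J+j₁−j₂=1  J−j₁+j₂=2  j₁+j₂+J+1=7
(j₁±m₁, j₂±m₂, J±M) = (2,2,3,2,2,1)
P² = 32/35
sum k=1..2:
  [1] −1/4 = -1/4
  [2] +1/2 = 1/2
S = 1/4
C² = P²·S² = 2/35 ; C = +0.239046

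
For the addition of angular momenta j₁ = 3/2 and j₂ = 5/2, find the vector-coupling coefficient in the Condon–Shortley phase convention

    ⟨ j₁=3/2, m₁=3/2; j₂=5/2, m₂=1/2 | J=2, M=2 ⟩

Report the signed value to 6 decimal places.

triangle: 2!×1!×3!/7! = 12/5040
(j±m)!: 3!×0!×3!×2!×4!×0! = 1728
prefactor² = (2J+1)×Δ×N² = 144/7
  k=0: +1/(0!×2!×0!×3!×1!×0!) = 1/12
Σ = 1/12  ⇒  CG² = 144/7×1/12² = 1/7
CG = +√(1/7) = +0.377964

+√(1/7) ≈ +0.377964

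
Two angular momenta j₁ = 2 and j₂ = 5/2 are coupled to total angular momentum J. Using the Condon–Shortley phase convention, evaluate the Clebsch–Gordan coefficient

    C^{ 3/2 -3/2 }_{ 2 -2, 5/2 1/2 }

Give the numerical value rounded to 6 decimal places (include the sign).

√[4·3!1!2!/7! · 0!4!3!2!0!3!] = √(576/35)
  +(−1)^3/∏(3,0,1,0,0,2)! = -1/12  (running -1/12)
⟨..|..⟩ = √(576/35)·(-1/12) = -0.338062

-0.338062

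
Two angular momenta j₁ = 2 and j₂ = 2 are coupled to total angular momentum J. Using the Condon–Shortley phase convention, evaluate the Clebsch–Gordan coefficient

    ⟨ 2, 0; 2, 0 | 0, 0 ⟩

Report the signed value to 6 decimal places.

+0.447214

triangle: 4!·0!·0!/5! = 24/120
(j±m)!: 2!·2!·2!·2!·0!·0! = 16
prefactor² = (2J+1)·Δ·N² = 16/5
  k=2: +1/(2!·2!·0!·0!·0!·0!) = 1/4
Σ = 1/4  ⇒  CG² = 16/5·1/4² = 1/5
CG = +√(1/5) = +0.447214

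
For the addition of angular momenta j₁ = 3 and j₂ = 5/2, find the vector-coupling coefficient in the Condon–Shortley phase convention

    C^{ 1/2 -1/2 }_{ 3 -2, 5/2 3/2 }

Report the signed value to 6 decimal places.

+√(5/21) ≈ +0.487950

j₁+j₂−J=5  J+j₁−j₂=1  J−j₁+j₂=0  j₁+j₂+J+1=7
(j₁±m₁, j₂±m₂, J±M) = (1,5,4,1,0,1)
P² = 960/7
sum k=4..4:
  [4] +1/24 = 1/24
S = 1/24
C² = P²·S² = 5/21 ; C = +0.487950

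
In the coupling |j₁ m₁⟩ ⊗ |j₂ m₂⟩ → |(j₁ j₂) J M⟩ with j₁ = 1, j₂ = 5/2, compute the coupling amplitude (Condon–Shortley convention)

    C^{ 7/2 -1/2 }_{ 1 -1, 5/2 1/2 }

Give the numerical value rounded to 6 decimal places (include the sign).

triangle: 0!*2!*5!/8! = 240/40320
(j±m)!: 0!*2!*3!*2!*3!*4! = 3456
prefactor² = (2J+1)*Δ*N² = 1152/7
  k=0: +1/(0!*0!*2!*3!*0!*2!) = 1/24
Σ = 1/24  ⇒  CG² = 1152/7*1/24² = 2/7
CG = +√(2/7) = +0.534522

+0.534522  (= +√(2/7))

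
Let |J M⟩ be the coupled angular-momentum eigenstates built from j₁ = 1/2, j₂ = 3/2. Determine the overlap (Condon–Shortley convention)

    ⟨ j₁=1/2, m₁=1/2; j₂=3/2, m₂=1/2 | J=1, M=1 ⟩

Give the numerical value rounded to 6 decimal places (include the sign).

√[3·1!0!2!/4! · 1!0!2!1!2!0!] = √(1)
  +(−1)^0/∏(0,1,0,2,0,0)! = 1/2  (running 1/2)
⟨..|..⟩ = √(1)·(1/2) = +0.500000

+0.500000  (= +√(1/4))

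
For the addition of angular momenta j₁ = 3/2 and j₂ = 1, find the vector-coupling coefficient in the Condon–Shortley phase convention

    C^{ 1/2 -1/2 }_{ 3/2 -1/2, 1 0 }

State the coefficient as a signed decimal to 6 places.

−√(1/3) ≈ -0.577350

√[2·2!1!0!/4! · 1!2!1!1!0!1!] = √(1/3)
  +(−1)^1/∏(1,1,1,0,0,0)! = -1  (running -1)
⟨..|..⟩ = √(1/3)·(-1) = -0.577350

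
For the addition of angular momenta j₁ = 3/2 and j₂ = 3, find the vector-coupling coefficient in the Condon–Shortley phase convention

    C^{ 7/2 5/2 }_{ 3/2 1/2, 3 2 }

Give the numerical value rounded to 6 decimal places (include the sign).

-0.377964

triangle: 1!*2!*5!/9! = 240/362880
(j±m)!: 2!*1!*5!*1!*6!*1! = 172800
prefactor² = (2J+1)*Δ*N² = 6400/7
  k=0: +1/(0!*1!*1!*5!*1!*0!) = 1/120
  k=1: −1/(1!*0!*0!*4!*2!*1!) = -1/48
Σ = -1/80  ⇒  CG² = 6400/7*(-1/80)² = 1/7
CG = −√(1/7) = -0.377964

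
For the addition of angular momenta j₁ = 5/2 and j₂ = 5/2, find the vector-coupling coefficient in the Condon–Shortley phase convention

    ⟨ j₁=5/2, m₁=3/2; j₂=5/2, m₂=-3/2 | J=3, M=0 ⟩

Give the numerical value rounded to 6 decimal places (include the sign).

+√(49/180) = +0.521749

√[7·2!3!3!/9! · 4!1!1!4!3!3!] = √(144/5)
  +(−1)^0/∏(0,2,1,1,2,2)! = 1/8  (running 1/8)
  +(−1)^1/∏(1,1,0,0,3,3)! = -1/36  (running 7/72)
⟨..|..⟩ = √(144/5)·(7/72) = +0.521749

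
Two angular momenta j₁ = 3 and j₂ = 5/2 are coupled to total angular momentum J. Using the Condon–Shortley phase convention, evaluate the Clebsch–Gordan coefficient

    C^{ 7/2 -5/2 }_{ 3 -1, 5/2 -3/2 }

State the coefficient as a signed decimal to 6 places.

-0.398410

√[8·2!4!3!/10! · 2!4!1!4!1!6!] = √(18432/35)
  +(−1)^0/∏(0,2,4,1,0,2)! = 1/96  (running 1/96)
  +(−1)^1/∏(1,1,3,0,1,3)! = -1/36  (running -5/288)
⟨..|..⟩ = √(18432/35)·(-5/288) = -0.398410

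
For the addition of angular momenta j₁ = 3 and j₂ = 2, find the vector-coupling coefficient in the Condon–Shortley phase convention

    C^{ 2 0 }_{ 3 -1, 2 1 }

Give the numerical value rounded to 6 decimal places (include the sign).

+√(1/7) ≈ +0.377964

j₁+j₂−J=3  J+j₁−j₂=3  J−j₁+j₂=1  j₁+j₂+J+1=8
(j₁±m₁, j₂±m₂, J±M) = (2,4,3,1,2,2)
P² = 36/7
sum k=2..3:
  [2] +1/4 = 1/4
  [3] −1/12 = -1/12
S = 1/6
C² = P²·S² = 1/7 ; C = +0.377964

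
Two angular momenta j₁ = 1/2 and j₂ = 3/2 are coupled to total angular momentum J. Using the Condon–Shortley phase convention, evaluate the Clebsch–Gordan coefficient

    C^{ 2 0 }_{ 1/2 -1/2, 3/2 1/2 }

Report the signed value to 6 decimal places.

triangle: 0!*1!*3!/5! = 6/120
(j±m)!: 0!*1!*2!*1!*2!*2! = 8
prefactor² = (2J+1)*Δ*N² = 2
  k=0: +1/(0!*0!*1!*2!*0!*1!) = 1/2
Σ = 1/2  ⇒  CG² = 2*1/2² = 1/2
CG = +√(1/2) = +0.707107

+√(1/2) = +0.707107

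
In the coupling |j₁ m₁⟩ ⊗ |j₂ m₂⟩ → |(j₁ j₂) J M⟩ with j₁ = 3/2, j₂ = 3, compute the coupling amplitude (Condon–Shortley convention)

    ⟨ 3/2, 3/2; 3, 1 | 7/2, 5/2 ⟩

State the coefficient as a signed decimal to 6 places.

j₁+j₂−J=1  J+j₁−j₂=2  J−j₁+j₂=5  j₁+j₂+J+1=9
(j₁±m₁, j₂±m₂, J±M) = (3,0,4,2,6,1)
P² = 7680/7
sum k=0..0:
  [0] +1/48 = 1/48
S = 1/48
C² = P²·S² = 10/21 ; C = +0.690066

+0.690066  (= +√(10/21))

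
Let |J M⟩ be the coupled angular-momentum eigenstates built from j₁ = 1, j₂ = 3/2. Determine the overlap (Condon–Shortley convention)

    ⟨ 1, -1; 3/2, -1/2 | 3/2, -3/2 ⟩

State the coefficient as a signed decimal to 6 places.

-0.632456

j₁+j₂−J=1  J+j₁−j₂=1  J−j₁+j₂=2  j₁+j₂+J+1=5
(j₁±m₁, j₂±m₂, J±M) = (0,2,1,2,0,3)
P² = 8/5
sum k=1..1:
  [1] −1/2 = -1/2
S = -1/2
C² = P²·S² = 2/5 ; C = -0.632456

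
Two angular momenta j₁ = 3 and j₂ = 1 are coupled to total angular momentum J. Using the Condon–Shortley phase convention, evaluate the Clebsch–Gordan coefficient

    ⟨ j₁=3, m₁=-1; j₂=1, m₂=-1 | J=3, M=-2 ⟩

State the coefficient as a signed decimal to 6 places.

+0.645497

triangle: 1!*5!*1!/8! = 120/40320
(j±m)!: 2!*4!*0!*2!*1!*5! = 11520
prefactor² = (2J+1)*Δ*N² = 240
  k=0: +1/(0!*1!*4!*0!*1!*1!) = 1/24
Σ = 1/24  ⇒  CG² = 240*1/24² = 5/12
CG = +√(5/12) = +0.645497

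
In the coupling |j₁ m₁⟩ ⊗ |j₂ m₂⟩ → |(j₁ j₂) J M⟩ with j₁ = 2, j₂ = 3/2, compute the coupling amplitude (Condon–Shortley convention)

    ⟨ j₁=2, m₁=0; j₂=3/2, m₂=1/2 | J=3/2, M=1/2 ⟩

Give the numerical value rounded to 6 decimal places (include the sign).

triangle: 2!*2!*1!/6! = 4/720
(j±m)!: 2!*2!*2!*1!*2!*1! = 16
prefactor² = (2J+1)*Δ*N² = 16/45
  k=1: −1/(1!*1!*1!*1!*1!*0!) = -1
  k=2: +1/(2!*0!*0!*0!*2!*1!) = 1/4
Σ = -3/4  ⇒  CG² = 16/45*(-3/4)² = 1/5
CG = −√(1/5) = -0.447214

-0.447214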